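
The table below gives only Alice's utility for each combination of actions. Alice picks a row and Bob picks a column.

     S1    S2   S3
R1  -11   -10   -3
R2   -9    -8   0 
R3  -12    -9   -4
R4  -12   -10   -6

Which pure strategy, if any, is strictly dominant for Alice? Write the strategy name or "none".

R2 vs R1: S1: -9>-11, S2: -8>-10, S3: 0>-3.
R2 vs R3: S1: -9>-12, S2: -8>-9, S3: 0>-4.
R2 vs R4: S1: -9>-12, S2: -8>-10, S3: 0>-6.
R2 strictly beats every other strategy against every opponent action, so it is strictly dominant.

R2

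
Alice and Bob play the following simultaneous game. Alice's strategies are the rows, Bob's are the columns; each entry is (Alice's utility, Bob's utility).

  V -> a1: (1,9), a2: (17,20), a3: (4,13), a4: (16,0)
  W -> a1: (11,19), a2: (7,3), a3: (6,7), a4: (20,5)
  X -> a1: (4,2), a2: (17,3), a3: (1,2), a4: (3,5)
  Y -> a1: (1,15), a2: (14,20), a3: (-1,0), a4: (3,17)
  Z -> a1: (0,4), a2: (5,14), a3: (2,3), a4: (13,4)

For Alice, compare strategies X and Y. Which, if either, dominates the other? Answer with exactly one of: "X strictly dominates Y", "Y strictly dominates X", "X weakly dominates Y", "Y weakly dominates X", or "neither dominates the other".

X weakly dominates Y

X's payoffs vs Y's, by Bob's action — a1: 4>1, a2: 17>14, a3: 1>-1, a4: 3=3.
X is at least as good everywhere and strictly better somewhere (tied only at a4), so X weakly but not strictly dominates Y.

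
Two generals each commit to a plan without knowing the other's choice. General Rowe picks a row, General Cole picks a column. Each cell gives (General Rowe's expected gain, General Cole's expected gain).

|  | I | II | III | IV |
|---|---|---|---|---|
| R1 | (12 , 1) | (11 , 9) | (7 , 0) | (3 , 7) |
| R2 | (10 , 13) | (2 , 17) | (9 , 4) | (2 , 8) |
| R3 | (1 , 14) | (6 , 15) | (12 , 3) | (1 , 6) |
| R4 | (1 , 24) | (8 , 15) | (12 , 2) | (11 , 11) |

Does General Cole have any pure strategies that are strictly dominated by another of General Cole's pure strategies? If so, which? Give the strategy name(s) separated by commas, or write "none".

I: no other strategy beats it everywhere (II at R4 (24>15); III at R1 (1>0); IV at R2 (13>8)).
Nothing dominates II: I at R1 (9>1); III at R1 (9>0); IV at R1 (9>7).
III is strictly dominated by I (R1: 1>0, R2: 13>4, R3: 14>3, R4: 24>2).
IV is strictly dominated by II (R1: 9>7, R2: 17>8, R3: 15>6, R4: 15>11).

III, IV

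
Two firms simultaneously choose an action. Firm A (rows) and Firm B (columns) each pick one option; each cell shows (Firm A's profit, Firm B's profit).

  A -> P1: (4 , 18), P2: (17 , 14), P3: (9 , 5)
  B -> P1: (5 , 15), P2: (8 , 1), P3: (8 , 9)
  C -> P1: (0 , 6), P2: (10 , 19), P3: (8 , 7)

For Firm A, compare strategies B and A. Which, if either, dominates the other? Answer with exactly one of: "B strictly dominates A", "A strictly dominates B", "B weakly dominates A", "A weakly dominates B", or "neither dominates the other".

Compare B to A across each choice by Firm B: P1: 5>4, P2: 8<17, P3: 8<9.
B does better at P1 but worse at P2, P3; neither strategy dominates the other.

neither dominates the other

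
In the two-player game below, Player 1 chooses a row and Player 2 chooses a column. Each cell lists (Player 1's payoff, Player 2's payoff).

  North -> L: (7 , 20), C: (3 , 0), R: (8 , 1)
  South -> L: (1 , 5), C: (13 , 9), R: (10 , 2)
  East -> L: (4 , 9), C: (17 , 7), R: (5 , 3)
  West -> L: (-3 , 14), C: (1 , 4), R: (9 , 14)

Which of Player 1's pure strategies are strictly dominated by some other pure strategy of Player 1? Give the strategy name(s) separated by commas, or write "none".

West

North: no other strategy beats it everywhere (South at L (7>1); East at L (7>4); West at L (7>-3)).
South is not dominated — it holds its own against North at C (13>3); East at R (10>5); West at L (1>-3).
East is not dominated — it holds its own against North at C (17>3); South at L (4>1); West at L (4>-3).
West: dominated, since South does at least as well everywhere (L: 1>-3, C: 13>1, R: 10>9).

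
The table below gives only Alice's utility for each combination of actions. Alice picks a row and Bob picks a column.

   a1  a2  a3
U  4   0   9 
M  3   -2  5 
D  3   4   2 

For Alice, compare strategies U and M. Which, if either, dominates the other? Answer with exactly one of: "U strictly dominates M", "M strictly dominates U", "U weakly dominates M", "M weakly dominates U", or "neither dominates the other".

Compare U to M across each choice by Bob: a1: 4>3, a2: 0>-2, a3: 9>5.
U gives a strictly higher payoff against each choice by Bob, so U strictly dominates M.

U strictly dominates M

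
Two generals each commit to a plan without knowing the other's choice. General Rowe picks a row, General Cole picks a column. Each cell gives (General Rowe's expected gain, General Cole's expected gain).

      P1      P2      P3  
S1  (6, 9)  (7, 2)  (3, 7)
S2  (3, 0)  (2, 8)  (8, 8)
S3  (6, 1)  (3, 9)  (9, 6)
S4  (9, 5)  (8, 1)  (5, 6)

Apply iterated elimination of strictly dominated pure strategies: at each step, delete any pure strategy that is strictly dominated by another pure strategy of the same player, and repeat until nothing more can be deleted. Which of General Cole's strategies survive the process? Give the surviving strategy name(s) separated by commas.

P2, P3

For General Rowe, S4 strictly dominates S1 on the remaining columns (P1: 9>6, P2: 8>7, P3: 5>3); eliminate S1.
General Rowe's strategy S2 is strictly dominated by S3 (P1: 6>3, P2: 3>2, P3: 9>8) and is removed.
General Cole's strategy P1 is strictly dominated by P3 (S3: 6>1, S4: 6>5) and is removed.
Among the remaining strategies, none is strictly dominated by another pure strategy of the same player, so the elimination stops.
Surviving strategies — General Rowe: {S3, S4}; General Cole: {P2, P3}.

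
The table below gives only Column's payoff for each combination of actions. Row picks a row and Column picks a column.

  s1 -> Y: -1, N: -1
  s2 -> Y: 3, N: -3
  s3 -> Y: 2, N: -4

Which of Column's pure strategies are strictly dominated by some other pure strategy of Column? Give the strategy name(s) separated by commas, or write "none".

none

Nothing dominates Y: N at s1 (-1=-1).
N: no other strategy beats it everywhere (Y at s1 (-1=-1)).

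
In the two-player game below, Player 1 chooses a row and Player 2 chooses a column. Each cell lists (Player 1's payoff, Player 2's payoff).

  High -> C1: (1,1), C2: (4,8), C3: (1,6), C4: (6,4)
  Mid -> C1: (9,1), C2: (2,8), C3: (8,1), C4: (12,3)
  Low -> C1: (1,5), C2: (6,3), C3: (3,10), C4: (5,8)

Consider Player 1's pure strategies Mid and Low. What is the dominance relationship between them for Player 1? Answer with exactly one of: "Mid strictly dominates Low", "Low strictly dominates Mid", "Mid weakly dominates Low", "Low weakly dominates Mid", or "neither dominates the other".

Compare Mid to Low across every action of Player 2: C1: 9>1, C2: 2<6, C3: 8>3, C4: 12>5.
Mid does better at C1, C3, C4 but worse at C2; neither strategy dominates the other.

neither dominates the other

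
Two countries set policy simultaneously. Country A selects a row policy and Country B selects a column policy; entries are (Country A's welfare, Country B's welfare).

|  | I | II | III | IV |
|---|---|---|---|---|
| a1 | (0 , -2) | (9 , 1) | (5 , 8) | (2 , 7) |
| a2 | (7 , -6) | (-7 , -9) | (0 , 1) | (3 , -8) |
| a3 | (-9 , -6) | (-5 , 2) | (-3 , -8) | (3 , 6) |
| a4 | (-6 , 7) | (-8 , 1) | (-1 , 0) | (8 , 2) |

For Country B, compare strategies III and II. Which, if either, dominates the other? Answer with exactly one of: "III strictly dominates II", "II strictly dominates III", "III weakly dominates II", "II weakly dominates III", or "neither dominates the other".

neither dominates the other

Compare III to II across every action of Country A: a1: 8>1, a2: 1>-9, a3: -8<2, a4: 0<1.
III does better at a1, a2 but worse at a3, a4; neither strategy dominates the other.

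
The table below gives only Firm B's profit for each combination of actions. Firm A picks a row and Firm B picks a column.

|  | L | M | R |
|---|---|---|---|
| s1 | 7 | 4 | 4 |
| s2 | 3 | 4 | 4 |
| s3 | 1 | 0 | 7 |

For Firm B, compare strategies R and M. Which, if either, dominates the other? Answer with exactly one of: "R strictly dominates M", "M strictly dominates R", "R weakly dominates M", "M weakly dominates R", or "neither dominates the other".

Compare R to M across each opponent action: s1: 4=4, s2: 4=4, s3: 7>0.
R is at least as good everywhere and strictly better somewhere (tied only at s1, s2), so R weakly but not strictly dominates M.

R weakly dominates M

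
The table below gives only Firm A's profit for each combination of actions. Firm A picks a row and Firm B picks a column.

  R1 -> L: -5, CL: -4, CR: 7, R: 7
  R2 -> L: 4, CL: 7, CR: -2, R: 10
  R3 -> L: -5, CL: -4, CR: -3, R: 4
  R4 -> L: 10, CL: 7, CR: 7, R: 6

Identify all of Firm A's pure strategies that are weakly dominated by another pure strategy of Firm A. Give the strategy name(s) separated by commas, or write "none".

R3

R1 is not dominated — it holds its own against R2 at CR (7>-2); R3 at CR (7>-3); R4 at R (7>6).
Nothing dominates R2: R1 at L (4>-5); R3 at L (4>-5); R4 at R (10>6).
R1 weakly dominates R3 — L: -5=-5, CL: -4=-4, CR: 7>-3, R: 7>4.
Nothing dominates R4: R1 at L (10>-5); R2 at L (10>4); R3 at L (10>-5).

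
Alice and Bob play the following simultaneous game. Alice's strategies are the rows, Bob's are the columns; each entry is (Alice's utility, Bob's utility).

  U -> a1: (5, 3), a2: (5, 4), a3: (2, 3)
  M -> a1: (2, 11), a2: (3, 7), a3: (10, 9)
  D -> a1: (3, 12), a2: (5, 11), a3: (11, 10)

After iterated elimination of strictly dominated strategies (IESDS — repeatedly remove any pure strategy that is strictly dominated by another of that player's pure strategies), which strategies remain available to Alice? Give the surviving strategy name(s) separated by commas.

U, D

For Alice, D strictly dominates M on the remaining columns (a1: 3>2, a2: 5>3, a3: 11>10); eliminate M.
For Bob, a2 strictly dominates a3 on the remaining rows (U: 4>3, D: 11>10); eliminate a3.
Among the remaining strategies, none is strictly dominated by another pure strategy of the same player, so the elimination stops.
Surviving strategies — Alice: {U, D}; Bob: {a1, a2}.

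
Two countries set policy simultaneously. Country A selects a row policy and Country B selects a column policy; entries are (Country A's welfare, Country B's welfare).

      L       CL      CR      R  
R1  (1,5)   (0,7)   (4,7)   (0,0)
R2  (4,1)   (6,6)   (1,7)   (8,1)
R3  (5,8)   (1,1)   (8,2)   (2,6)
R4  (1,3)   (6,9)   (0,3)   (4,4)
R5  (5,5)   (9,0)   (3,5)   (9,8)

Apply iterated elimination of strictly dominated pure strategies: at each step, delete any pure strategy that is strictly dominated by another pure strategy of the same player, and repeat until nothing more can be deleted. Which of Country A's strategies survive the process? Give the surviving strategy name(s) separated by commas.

Row R1 is eliminated: R3 beats it against every remaining column (L: 5>1, CL: 1>0, CR: 8>4, R: 2>0).
Country A's strategy R2 is strictly dominated by R5 (L: 5>4, CL: 9>6, CR: 3>1, R: 9>8) and is removed.
For Country A, R5 strictly dominates R4 on the remaining columns (L: 5>1, CL: 9>6, CR: 3>0, R: 9>4); eliminate R4.
Column CL is eliminated: L beats it against every remaining row (R3: 8>1, R5: 5>0).
Column CR is eliminated: R beats it against every remaining row (R3: 6>2, R5: 8>5).
Among the remaining strategies, none is strictly dominated by another pure strategy of the same player, so the elimination stops.
Surviving strategies — Country A: {R3, R5}; Country B: {L, R}.

R3, R5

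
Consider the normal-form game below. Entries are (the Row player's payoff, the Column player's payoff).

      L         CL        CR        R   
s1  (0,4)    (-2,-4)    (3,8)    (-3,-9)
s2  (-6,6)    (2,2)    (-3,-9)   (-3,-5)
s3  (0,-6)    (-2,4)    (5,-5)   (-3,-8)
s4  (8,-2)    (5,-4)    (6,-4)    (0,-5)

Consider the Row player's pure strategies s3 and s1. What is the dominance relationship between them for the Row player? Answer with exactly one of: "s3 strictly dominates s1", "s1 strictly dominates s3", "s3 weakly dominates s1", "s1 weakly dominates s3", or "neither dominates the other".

s3's payoffs vs s1's, by the Column player's action — L: 0=0, CL: -2=-2, CR: 5>3, R: -3=-3.
s3 is at least as good everywhere and strictly better somewhere (tied only at L, CL, R), so s3 weakly but not strictly dominates s1.

s3 weakly dominates s1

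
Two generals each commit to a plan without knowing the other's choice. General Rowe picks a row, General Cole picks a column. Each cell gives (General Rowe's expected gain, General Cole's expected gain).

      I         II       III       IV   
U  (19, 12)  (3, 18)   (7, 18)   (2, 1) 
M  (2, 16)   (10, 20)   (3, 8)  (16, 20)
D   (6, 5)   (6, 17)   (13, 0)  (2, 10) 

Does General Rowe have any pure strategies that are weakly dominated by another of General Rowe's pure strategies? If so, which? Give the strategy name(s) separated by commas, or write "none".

U is not dominated — it holds its own against M at I (19>2); D at I (19>6).
M: no other strategy beats it everywhere (U at II (10>3); D at II (10>6)).
D: no other strategy beats it everywhere (U at II (6>3); M at I (6>2)).

none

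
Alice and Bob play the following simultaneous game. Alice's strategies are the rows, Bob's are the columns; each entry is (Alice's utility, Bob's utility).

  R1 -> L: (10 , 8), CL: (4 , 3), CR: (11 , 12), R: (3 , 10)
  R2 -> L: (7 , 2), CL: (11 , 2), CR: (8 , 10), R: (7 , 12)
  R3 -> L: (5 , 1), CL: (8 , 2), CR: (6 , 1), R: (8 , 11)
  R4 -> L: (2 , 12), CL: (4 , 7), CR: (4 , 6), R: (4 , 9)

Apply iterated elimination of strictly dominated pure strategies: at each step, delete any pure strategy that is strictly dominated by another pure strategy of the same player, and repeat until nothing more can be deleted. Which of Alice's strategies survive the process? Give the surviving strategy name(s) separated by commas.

For Alice, R2 strictly dominates R4 on the remaining columns (L: 7>2, CL: 11>4, CR: 8>4, R: 7>4); eliminate R4.
For Bob, R strictly dominates L on the remaining rows (R1: 10>8, R2: 12>2, R3: 11>1); eliminate L.
For Bob, R strictly dominates CL on the remaining rows (R1: 10>3, R2: 12>2, R3: 11>2); eliminate CL.
Among the remaining strategies, none is strictly dominated by another pure strategy of the same player, so the elimination stops.
Surviving strategies — Alice: {R1, R2, R3}; Bob: {CR, R}.

R1, R2, R3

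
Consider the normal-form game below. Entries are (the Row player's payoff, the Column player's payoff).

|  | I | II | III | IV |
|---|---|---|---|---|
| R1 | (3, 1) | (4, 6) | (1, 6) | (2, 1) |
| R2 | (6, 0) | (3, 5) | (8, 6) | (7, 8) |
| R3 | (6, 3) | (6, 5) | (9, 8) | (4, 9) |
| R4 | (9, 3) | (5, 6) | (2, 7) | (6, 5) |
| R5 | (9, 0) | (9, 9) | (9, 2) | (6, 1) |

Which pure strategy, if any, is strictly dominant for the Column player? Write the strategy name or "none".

none

I fails to dominate II at R1 (1<6).
II fails to dominate III at R1 (6=6).
III fails to dominate II at R1 (6=6).
IV fails to dominate I at R1 (1=1).
No single strategy dominates all the others.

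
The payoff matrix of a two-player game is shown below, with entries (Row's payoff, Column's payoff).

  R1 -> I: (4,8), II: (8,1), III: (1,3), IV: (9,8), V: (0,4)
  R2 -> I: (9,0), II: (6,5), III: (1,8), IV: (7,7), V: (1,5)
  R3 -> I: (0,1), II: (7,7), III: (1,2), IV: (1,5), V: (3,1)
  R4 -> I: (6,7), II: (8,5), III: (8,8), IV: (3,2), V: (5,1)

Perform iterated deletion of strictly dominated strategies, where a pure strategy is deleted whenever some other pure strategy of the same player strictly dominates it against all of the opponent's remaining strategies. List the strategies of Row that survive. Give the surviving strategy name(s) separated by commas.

Row R3 is eliminated: R4 beats it against every remaining column (I: 6>0, II: 8>7, III: 8>1, IV: 3>1, V: 5>3).
Column II is eliminated: III beats it against every remaining row (R1: 3>1, R2: 8>5, R4: 8>5).
Column's strategy V is strictly dominated by IV (R1: 8>4, R2: 7>5, R4: 2>1) and is removed.
Among the remaining strategies, none is strictly dominated by another pure strategy of the same player, so the elimination stops.
Surviving strategies — Row: {R1, R2, R4}; Column: {I, III, IV}.

R1, R2, R4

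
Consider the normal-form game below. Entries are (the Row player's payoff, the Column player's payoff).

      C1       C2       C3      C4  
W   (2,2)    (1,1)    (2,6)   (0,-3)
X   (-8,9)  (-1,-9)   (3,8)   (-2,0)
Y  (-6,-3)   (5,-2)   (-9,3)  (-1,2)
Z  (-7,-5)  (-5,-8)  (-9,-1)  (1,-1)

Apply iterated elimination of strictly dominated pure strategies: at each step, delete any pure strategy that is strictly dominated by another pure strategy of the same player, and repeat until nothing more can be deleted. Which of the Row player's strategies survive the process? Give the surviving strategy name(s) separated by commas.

W, X, Z

For the Column player, C3 strictly dominates C2 on the remaining rows (W: 6>1, X: 8>-9, Y: 3>-2, Z: -1>-8); eliminate C2.
The Row player's strategy Y is strictly dominated by W (C1: 2>-6, C3: 2>-9, C4: 0>-1) and is removed.
Among the remaining strategies, none is strictly dominated by another pure strategy of the same player, so the elimination stops.
Surviving strategies — the Row player: {W, X, Z}; the Column player: {C1, C3, C4}.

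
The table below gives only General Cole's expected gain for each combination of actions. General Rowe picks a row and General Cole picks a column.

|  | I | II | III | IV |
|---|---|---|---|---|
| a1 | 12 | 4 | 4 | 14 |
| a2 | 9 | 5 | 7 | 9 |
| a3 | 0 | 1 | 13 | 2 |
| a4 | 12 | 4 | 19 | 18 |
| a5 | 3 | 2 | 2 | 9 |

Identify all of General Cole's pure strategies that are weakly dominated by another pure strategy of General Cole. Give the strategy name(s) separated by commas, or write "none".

I, II

I is weakly dominated by IV (a1: 14>12, a2: 9=9, a3: 2>0, a4: 18>12, a5: 9>3).
III weakly dominates II — a1: 4=4, a2: 7>5, a3: 13>1, a4: 19>4, a5: 2=2.
III is not dominated — it holds its own against I at a3 (13>0); II at a2 (7>5); IV at a3 (13>2).
IV: no other strategy beats it everywhere (I at a1 (14>12); II at a1 (14>4); III at a1 (14>4)).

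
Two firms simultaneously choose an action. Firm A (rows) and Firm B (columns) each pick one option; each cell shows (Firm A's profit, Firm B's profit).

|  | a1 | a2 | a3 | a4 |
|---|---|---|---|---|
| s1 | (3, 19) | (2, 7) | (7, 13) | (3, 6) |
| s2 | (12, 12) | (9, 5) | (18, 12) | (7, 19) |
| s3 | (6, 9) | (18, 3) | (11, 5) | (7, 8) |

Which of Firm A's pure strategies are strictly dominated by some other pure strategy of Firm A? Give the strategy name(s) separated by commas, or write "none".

s2 strictly dominates s1 — a1: 12>3, a2: 9>2, a3: 18>7, a4: 7>3.
s2: no other strategy beats it everywhere (s1 at a1 (12>3); s3 at a1 (12>6)).
s3: no other strategy beats it everywhere (s1 at a1 (6>3); s2 at a2 (18>9)).

s1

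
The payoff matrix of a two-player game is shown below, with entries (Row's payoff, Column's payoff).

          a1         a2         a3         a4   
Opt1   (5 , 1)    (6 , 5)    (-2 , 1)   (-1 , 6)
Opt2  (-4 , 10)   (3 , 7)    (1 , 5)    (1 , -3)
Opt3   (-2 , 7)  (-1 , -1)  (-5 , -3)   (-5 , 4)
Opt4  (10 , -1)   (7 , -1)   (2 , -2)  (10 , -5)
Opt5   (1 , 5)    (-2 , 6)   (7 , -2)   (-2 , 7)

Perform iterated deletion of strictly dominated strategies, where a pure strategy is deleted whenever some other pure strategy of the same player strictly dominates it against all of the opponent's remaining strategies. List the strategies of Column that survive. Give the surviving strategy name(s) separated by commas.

Row Opt1 is eliminated: Opt4 beats it against every remaining column (a1: 10>5, a2: 7>6, a3: 2>-2, a4: 10>-1).
Row Opt2 is eliminated: Opt4 beats it against every remaining column (a1: 10>-4, a2: 7>3, a3: 2>1, a4: 10>1).
For Row, Opt4 strictly dominates Opt3 on the remaining columns (a1: 10>-2, a2: 7>-1, a3: 2>-5, a4: 10>-5); eliminate Opt3.
Column a3 is eliminated: a1 beats it against every remaining row (Opt4: -1>-2, Opt5: 5>-2).
For Row, Opt4 strictly dominates Opt5 on the remaining columns (a1: 10>1, a2: 7>-2, a4: 10>-2); eliminate Opt5.
Column a4 is eliminated: a1 beats it against every remaining row (Opt4: -1>-5).
Among the remaining strategies, none is strictly dominated by another pure strategy of the same player, so the elimination stops.
Surviving strategies — Row: {Opt4}; Column: {a1, a2}.

a1, a2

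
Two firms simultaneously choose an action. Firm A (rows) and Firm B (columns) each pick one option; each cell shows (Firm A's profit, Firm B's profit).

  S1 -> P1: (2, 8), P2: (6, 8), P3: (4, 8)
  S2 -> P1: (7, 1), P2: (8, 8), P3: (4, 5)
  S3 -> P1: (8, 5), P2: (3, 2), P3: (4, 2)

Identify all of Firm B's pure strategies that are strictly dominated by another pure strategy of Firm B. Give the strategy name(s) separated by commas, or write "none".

P1: no other strategy beats it everywhere (P2 at S1 (8=8); P3 at S1 (8=8)).
Nothing dominates P2: P1 at S1 (8=8); P3 at S1 (8=8).
P3 is not dominated — it holds its own against P1 at S1 (8=8); P2 at S1 (8=8).

none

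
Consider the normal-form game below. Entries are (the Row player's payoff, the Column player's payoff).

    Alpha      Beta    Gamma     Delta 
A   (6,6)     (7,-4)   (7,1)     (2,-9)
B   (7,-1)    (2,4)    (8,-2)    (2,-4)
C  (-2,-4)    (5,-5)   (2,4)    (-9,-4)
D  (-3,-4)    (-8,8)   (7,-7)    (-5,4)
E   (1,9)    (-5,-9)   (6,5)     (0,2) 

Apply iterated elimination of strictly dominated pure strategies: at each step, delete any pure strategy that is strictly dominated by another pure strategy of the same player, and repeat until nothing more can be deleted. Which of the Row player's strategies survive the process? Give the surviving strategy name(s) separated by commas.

For the Row player, A strictly dominates C on the remaining columns (Alpha: 6>-2, Beta: 7>5, Gamma: 7>2, Delta: 2>-9); eliminate C.
The Row player's strategy D is strictly dominated by B (Alpha: 7>-3, Beta: 2>-8, Gamma: 8>7, Delta: 2>-5) and is removed.
The Row player's strategy E is strictly dominated by A (Alpha: 6>1, Beta: 7>-5, Gamma: 7>6, Delta: 2>0) and is removed.
The Column player's strategy Gamma is strictly dominated by Alpha (A: 6>1, B: -1>-2) and is removed.
For the Column player, Alpha strictly dominates Delta on the remaining rows (A: 6>-9, B: -1>-4); eliminate Delta.
Among the remaining strategies, none is strictly dominated by another pure strategy of the same player, so the elimination stops.
Surviving strategies — the Row player: {A, B}; the Column player: {Alpha, Beta}.

A, B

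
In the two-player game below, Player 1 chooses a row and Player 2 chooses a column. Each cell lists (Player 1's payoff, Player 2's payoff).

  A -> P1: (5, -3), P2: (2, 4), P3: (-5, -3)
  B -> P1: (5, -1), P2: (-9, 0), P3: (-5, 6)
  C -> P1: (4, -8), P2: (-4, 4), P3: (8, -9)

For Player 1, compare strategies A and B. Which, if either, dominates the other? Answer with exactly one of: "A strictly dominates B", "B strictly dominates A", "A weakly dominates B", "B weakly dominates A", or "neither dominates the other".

A's payoffs vs B's, by Player 2's action — P1: 5=5, P2: 2>-9, P3: -5=-5.
A is at least as good everywhere and strictly better somewhere (tied only at P1, P3), so A weakly but not strictly dominates B.

A weakly dominates B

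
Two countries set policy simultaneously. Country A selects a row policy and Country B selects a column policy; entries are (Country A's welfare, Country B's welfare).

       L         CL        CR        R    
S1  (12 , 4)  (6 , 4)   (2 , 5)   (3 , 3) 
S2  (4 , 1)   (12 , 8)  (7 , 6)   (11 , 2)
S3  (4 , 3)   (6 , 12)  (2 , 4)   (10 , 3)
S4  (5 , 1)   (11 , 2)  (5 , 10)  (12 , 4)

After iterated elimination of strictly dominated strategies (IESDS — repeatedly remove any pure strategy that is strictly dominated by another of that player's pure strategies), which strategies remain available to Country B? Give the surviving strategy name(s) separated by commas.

Country A's strategy S3 is strictly dominated by S4 (L: 5>4, CL: 11>6, CR: 5>2, R: 12>10) and is removed.
For Country B, CR strictly dominates L on the remaining rows (S1: 5>4, S2: 6>1, S4: 10>1); eliminate L.
Row S1 is eliminated: S2 beats it against every remaining column (CL: 12>6, CR: 7>2, R: 11>3).
For Country B, CR strictly dominates R on the remaining rows (S2: 6>2, S4: 10>4); eliminate R.
Country A's strategy S4 is strictly dominated by S2 (CL: 12>11, CR: 7>5) and is removed.
Column CR is eliminated: CL beats it against every remaining row (S2: 8>6).
Among the remaining strategies, none is strictly dominated by another pure strategy of the same player, so the elimination stops.
Surviving strategies — Country A: {S2}; Country B: {CL}.

CL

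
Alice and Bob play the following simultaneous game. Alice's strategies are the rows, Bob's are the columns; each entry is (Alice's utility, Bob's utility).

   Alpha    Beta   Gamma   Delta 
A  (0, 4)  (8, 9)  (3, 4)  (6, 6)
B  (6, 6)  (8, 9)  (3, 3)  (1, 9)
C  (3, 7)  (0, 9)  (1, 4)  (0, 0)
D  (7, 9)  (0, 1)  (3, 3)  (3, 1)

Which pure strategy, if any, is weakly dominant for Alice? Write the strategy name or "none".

A fails to dominate B at Alpha (0<6).
B fails to dominate A at Delta (1<6).
C fails to dominate A at Beta (0<8).
D fails to dominate A at Beta (0<8).
No single strategy dominates all the others.

none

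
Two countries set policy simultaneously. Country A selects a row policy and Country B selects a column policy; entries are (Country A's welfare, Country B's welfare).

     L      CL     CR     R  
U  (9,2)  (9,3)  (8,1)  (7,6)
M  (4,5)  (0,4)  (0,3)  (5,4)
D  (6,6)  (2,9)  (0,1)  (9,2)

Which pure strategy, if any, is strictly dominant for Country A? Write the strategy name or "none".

U fails to dominate D at R (7<9).
M fails to dominate U at L (4<9).
D fails to dominate U at L (6<9).
No single strategy dominates all the others.

none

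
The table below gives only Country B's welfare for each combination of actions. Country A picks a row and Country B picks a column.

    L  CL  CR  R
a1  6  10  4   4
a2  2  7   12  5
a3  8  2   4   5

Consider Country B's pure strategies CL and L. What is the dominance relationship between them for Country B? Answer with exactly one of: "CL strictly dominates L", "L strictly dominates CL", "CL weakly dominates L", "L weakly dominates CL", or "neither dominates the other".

neither dominates the other

CL's payoffs vs L's, by Country A's action — a1: 10>6, a2: 7>2, a3: 2<8.
CL does better at a1, a2 but worse at a3; neither strategy dominates the other.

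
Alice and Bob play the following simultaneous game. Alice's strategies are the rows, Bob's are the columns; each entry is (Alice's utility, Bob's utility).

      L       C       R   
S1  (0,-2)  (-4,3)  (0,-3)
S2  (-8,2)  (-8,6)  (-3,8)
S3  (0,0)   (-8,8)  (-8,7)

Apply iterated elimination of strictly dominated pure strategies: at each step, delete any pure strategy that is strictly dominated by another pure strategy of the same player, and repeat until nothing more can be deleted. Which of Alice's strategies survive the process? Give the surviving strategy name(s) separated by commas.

S1

For Alice, S1 strictly dominates S2 on the remaining columns (L: 0>-8, C: -4>-8, R: 0>-3); eliminate S2.
Bob's strategy L is strictly dominated by C (S1: 3>-2, S3: 8>0) and is removed.
For Alice, S1 strictly dominates S3 on the remaining columns (C: -4>-8, R: 0>-8); eliminate S3.
Column R is eliminated: C beats it against every remaining row (S1: 3>-3).
Among the remaining strategies, none is strictly dominated by another pure strategy of the same player, so the elimination stops.
Surviving strategies — Alice: {S1}; Bob: {C}.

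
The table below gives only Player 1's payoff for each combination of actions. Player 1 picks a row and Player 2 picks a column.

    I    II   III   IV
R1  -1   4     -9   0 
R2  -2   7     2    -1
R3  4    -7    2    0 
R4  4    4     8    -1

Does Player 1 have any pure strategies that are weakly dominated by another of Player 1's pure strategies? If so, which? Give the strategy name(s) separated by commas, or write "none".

R1 is not dominated — it holds its own against R2 at I (-1>-2); R3 at II (4>-7); R4 at IV (0>-1).
Nothing dominates R2: R1 at II (7>4); R3 at II (7>-7); R4 at II (7>4).
R3: no other strategy beats it everywhere (R1 at I (4>-1); R2 at I (4>-2); R4 at IV (0>-1)).
R4: no other strategy beats it everywhere (R1 at I (4>-1); R2 at I (4>-2); R3 at II (4>-7)).

none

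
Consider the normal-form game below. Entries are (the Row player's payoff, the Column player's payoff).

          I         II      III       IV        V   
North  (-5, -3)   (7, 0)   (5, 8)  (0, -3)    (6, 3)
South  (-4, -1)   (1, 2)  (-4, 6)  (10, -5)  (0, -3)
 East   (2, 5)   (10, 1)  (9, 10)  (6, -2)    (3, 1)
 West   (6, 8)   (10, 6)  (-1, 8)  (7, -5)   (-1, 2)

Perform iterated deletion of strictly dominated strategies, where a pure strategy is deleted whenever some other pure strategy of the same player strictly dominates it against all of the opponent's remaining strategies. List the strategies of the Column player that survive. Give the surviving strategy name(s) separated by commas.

The Column player's strategy II is strictly dominated by III (North: 8>0, South: 6>2, East: 10>1, West: 8>6) and is removed.
For the Column player, III strictly dominates IV on the remaining rows (North: 8>-3, South: 6>-5, East: 10>-2, West: 8>-5); eliminate IV.
For the Row player, East strictly dominates South on the remaining columns (I: 2>-4, III: 9>-4, V: 3>0); eliminate South.
For the Column player, III strictly dominates V on the remaining rows (North: 8>3, East: 10>1, West: 8>2); eliminate V.
Row North is eliminated: East beats it against every remaining column (I: 2>-5, III: 9>5).
Among the remaining strategies, none is strictly dominated by another pure strategy of the same player, so the elimination stops.
Surviving strategies — the Row player: {East, West}; the Column player: {I, III}.

I, III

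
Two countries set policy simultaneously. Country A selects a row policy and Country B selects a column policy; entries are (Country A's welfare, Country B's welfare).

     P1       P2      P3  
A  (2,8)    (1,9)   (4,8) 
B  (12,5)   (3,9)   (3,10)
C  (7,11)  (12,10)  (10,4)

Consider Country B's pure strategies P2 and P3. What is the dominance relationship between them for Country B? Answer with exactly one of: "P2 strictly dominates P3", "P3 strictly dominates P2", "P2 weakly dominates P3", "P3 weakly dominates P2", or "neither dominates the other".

neither dominates the other

P2's payoffs vs P3's, by Country A's action — A: 9>8, B: 9<10, C: 10>4.
P2 does better at A, C but worse at B; neither strategy dominates the other.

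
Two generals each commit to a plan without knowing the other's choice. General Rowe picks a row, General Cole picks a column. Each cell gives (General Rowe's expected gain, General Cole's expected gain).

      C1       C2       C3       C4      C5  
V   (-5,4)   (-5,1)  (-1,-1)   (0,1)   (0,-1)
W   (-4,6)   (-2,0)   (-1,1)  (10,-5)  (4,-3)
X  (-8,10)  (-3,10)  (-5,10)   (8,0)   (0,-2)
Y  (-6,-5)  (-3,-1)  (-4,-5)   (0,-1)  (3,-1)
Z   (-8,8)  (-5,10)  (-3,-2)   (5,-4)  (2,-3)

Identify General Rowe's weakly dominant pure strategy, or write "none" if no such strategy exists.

W vs V: C1: -4>-5, C2: -2>-5, C3: -1=-1, C4: 10>0, C5: 4>0.
W vs X: C1: -4>-8, C2: -2>-3, C3: -1>-5, C4: 10>8, C5: 4>0.
W vs Y: C1: -4>-6, C2: -2>-3, C3: -1>-4, C4: 10>0, C5: 4>3.
W vs Z: C1: -4>-8, C2: -2>-5, C3: -1>-3, C4: 10>5, C5: 4>2.
W is at least as good as every other strategy against every opponent action, so it is weakly dominant.

W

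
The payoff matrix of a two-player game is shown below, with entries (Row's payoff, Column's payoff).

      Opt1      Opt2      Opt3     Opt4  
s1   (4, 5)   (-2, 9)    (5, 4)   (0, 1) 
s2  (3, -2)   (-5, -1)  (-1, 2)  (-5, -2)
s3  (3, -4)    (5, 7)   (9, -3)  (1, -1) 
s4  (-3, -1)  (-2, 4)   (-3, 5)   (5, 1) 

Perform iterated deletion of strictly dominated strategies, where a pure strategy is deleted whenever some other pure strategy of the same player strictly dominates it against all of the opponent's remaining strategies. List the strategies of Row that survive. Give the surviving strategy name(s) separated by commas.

s3

Row's strategy s2 is strictly dominated by s1 (Opt1: 4>3, Opt2: -2>-5, Opt3: 5>-1, Opt4: 0>-5) and is removed.
For Column, Opt2 strictly dominates Opt1 on the remaining rows (s1: 9>5, s3: 7>-4, s4: 4>-1); eliminate Opt1.
Row s1 is eliminated: s3 beats it against every remaining column (Opt2: 5>-2, Opt3: 9>5, Opt4: 1>0).
Column Opt4 is eliminated: Opt2 beats it against every remaining row (s3: 7>-1, s4: 4>1).
Row's strategy s4 is strictly dominated by s3 (Opt2: 5>-2, Opt3: 9>-3) and is removed.
Column's strategy Opt3 is strictly dominated by Opt2 (s3: 7>-3) and is removed.
Among the remaining strategies, none is strictly dominated by another pure strategy of the same player, so the elimination stops.
Surviving strategies — Row: {s3}; Column: {Opt2}.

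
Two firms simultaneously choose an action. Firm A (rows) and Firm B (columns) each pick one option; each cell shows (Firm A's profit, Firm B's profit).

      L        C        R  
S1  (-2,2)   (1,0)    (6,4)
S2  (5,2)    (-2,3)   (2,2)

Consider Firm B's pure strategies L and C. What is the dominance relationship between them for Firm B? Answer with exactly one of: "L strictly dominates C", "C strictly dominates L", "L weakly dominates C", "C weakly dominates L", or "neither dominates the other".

neither dominates the other

L's payoffs vs C's, by Firm A's action — S1: 2>0, S2: 2<3.
L does better at S1 but worse at S2; neither strategy dominates the other.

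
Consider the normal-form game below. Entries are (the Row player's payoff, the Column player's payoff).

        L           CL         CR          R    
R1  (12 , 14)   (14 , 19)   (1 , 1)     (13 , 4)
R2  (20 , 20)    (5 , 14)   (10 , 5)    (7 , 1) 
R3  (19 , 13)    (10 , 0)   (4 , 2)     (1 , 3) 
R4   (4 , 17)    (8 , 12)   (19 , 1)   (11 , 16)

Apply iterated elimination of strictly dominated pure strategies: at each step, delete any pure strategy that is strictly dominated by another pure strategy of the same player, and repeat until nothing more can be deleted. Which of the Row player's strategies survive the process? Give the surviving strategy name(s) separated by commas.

The Column player's strategy CR is strictly dominated by L (R1: 14>1, R2: 20>5, R3: 13>2, R4: 17>1) and is removed.
The Row player's strategy R4 is strictly dominated by R1 (L: 12>4, CL: 14>8, R: 13>11) and is removed.
Column R is eliminated: L beats it against every remaining row (R1: 14>4, R2: 20>1, R3: 13>3).
Among the remaining strategies, none is strictly dominated by another pure strategy of the same player, so the elimination stops.
Surviving strategies — the Row player: {R1, R2, R3}; the Column player: {L, CL}.

R1, R2, R3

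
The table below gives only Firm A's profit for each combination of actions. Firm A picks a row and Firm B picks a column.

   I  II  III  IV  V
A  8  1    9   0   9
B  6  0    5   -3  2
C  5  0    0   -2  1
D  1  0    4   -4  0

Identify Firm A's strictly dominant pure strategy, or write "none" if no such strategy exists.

A vs B: I: 8>6, II: 1>0, III: 9>5, IV: 0>-3, V: 9>2.
A vs C: I: 8>5, II: 1>0, III: 9>0, IV: 0>-2, V: 9>1.
A vs D: I: 8>1, II: 1>0, III: 9>4, IV: 0>-4, V: 9>0.
A strictly beats every other strategy against every opponent action, so it is strictly dominant.

A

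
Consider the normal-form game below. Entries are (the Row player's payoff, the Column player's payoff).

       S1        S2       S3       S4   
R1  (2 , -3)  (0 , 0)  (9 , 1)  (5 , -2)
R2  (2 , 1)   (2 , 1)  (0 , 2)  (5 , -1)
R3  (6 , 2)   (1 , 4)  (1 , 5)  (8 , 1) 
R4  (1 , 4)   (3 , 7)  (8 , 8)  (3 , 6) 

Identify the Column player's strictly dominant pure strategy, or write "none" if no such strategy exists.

S3

S3 vs S1: R1: 1>-3, R2: 2>1, R3: 5>2, R4: 8>4.
S3 vs S2: R1: 1>0, R2: 2>1, R3: 5>4, R4: 8>7.
S3 vs S4: R1: 1>-2, R2: 2>-1, R3: 5>1, R4: 8>6.
S3 strictly beats every other strategy against every opponent action, so it is strictly dominant.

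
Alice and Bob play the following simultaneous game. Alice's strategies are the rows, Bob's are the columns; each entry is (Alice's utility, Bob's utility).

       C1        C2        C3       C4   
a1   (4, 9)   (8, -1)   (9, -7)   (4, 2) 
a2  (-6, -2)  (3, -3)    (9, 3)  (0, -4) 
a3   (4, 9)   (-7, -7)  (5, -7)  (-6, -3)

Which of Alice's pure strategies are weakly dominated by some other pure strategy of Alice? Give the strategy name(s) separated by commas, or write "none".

a2, a3

a1: no other strategy beats it everywhere (a2 at C1 (4>-6); a3 at C2 (8>-7)).
a2 is weakly dominated by a1 (C1: 4>-6, C2: 8>3, C3: 9=9, C4: 4>0).
a3 is weakly dominated by a1 (C1: 4=4, C2: 8>-7, C3: 9>5, C4: 4>-6).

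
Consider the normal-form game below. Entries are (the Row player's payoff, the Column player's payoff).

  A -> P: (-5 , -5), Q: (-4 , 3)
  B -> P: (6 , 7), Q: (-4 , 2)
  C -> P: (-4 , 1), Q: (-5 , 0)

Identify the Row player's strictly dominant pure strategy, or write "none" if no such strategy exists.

none

A fails to dominate B at P (-5<6).
B fails to dominate A at Q (-4=-4).
C fails to dominate A at Q (-5<-4).
No single strategy dominates all the others.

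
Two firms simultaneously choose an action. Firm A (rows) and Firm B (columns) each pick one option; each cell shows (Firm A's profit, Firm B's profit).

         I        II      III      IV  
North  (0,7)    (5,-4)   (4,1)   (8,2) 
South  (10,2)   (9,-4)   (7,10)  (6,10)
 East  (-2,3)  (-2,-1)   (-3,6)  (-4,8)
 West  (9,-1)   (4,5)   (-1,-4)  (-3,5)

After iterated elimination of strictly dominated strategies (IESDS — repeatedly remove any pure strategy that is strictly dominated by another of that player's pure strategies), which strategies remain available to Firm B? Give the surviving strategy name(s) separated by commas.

I, III, IV

For Firm A, North strictly dominates East on the remaining columns (I: 0>-2, II: 5>-2, III: 4>-3, IV: 8>-4); eliminate East.
Firm A's strategy West is strictly dominated by South (I: 10>9, II: 9>4, III: 7>-1, IV: 6>-3) and is removed.
For Firm B, I strictly dominates II on the remaining rows (North: 7>-4, South: 2>-4); eliminate II.
Among the remaining strategies, none is strictly dominated by another pure strategy of the same player, so the elimination stops.
Surviving strategies — Firm A: {North, South}; Firm B: {I, III, IV}.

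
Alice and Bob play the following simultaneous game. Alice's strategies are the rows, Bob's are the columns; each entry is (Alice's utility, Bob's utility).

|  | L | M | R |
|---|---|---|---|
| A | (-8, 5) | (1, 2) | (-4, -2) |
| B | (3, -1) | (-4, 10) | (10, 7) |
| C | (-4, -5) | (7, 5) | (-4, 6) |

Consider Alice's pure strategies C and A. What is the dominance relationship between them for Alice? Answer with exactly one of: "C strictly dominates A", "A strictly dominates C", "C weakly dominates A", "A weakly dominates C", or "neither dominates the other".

C weakly dominates A

C's payoffs vs A's, by Bob's action — L: -4>-8, M: 7>1, R: -4=-4.
C is at least as good everywhere and strictly better somewhere (tied only at R), so C weakly but not strictly dominates A.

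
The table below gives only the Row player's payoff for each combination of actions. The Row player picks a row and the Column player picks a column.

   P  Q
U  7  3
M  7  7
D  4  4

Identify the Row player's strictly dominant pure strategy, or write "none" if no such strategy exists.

none

U fails to dominate M at P (7=7).
M fails to dominate U at P (7=7).
D fails to dominate U at P (4<7).
No single strategy dominates all the others.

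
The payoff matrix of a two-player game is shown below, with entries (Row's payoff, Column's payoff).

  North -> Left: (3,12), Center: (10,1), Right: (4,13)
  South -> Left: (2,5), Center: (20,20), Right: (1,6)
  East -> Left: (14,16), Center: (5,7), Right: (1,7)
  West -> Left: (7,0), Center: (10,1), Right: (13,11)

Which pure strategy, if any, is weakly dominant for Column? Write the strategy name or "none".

none

Left fails to dominate Center at South (5<20).
Center fails to dominate Left at North (1<12).
Right fails to dominate Left at East (7<16).
No single strategy dominates all the others.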